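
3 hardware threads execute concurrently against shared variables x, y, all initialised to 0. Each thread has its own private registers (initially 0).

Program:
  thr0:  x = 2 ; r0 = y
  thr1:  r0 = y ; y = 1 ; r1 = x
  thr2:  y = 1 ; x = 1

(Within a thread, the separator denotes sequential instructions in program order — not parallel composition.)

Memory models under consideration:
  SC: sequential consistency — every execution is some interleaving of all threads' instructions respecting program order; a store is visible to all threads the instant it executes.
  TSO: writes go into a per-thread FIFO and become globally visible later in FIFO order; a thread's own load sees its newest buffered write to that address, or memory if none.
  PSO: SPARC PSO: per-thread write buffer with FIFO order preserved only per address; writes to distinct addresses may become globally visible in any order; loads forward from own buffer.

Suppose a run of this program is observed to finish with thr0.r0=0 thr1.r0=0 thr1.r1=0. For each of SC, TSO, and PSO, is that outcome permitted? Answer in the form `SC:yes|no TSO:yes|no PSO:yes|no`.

SC:no TSO:yes PSO:yes

outcome vector order: (thr0.r0,thr1.r0,thr1.r1)
SC: 10 outcomes — {<0 0 1>; <0 0 2>; <0 1 1>; <0 1 2>; <1 0 0>; <1 0 1>; <1 0 2>; <1 1 0>; <1 1 1>; <1 1 2>}
TSO: 12 outcomes — {<0 0 0>; <0 0 1>; <0 0 2>; <0 1 0>; <0 1 1>; <0 1 2>; <1 0 0>; <1 0 1>; <1 0 2>; <1 1 0>; <1 1 1>; <1 1 2>}
PSO: 12 outcomes — {<0 0 0>; <0 0 1>; <0 0 2>; <0 1 0>; <0 1 1>; <0 1 2>; <1 0 0>; <1 0 1>; <1 0 2>; <1 1 0>; <1 1 1>; <1 1 2>}
target <0 0 0> ∈ {TSO,PSO}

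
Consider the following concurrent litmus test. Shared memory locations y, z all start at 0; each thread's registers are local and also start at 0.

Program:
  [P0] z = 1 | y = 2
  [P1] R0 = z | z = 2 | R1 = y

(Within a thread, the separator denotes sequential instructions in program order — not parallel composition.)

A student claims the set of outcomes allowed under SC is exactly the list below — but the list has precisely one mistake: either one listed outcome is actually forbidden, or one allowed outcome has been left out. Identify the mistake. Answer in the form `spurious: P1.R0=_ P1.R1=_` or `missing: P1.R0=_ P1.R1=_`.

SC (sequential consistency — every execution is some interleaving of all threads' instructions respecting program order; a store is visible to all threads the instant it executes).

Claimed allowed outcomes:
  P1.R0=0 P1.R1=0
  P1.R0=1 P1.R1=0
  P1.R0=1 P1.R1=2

outcome vector order: (P1.R0,P1.R1)
under SC → 00, 02, 10, 12
SC∖claimed = {02}

missing: P1.R0=0 P1.R1=2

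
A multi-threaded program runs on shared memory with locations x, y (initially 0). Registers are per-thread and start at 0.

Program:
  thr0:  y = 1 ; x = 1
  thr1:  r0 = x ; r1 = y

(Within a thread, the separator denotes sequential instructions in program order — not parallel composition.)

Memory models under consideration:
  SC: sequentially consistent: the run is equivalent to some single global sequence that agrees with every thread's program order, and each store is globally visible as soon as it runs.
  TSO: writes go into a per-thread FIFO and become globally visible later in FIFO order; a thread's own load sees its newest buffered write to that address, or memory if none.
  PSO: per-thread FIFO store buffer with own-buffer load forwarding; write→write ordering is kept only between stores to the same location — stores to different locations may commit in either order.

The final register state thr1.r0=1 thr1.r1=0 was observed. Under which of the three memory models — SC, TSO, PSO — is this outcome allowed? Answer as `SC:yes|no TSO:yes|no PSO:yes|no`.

SC:no TSO:no PSO:yes

outcome vector order: (thr1.r0,thr1.r1)
under SC → (0,0) (0,1) (1,1)
under TSO → (0,0) (0,1) (1,1)
under PSO → (0,0) (0,1) (1,0) (1,1)
target (1,0) ∈ {PSO}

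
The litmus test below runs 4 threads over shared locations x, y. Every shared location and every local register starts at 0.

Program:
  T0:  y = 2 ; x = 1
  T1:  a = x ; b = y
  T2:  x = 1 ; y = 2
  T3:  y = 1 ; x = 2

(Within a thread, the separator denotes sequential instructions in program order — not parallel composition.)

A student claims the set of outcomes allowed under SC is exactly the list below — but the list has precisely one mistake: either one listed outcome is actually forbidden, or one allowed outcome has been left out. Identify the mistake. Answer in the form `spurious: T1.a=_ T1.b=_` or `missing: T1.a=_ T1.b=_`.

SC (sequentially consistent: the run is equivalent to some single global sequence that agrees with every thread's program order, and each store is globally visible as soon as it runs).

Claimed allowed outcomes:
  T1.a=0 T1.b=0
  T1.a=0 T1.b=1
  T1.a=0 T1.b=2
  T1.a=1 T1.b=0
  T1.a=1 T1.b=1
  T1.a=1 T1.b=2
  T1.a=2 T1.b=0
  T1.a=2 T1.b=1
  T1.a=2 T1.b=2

spurious: T1.a=2 T1.b=0

outcome vector order: (T1.a,T1.b)
SC (8): 00 01 02 10 11 12 21 22
claimed∖SC = {20}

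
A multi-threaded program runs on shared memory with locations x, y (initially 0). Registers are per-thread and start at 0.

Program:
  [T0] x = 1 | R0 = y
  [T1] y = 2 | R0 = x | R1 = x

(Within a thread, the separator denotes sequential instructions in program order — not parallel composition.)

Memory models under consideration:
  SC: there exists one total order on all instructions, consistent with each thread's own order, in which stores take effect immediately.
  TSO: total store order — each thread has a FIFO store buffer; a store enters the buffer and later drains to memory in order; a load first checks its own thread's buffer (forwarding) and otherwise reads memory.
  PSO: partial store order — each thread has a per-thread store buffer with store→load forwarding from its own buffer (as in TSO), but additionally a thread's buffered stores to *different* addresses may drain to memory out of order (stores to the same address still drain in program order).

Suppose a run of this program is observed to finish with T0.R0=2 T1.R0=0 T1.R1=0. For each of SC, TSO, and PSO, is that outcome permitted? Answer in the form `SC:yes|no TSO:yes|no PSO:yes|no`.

outcome vector order: (T0.R0,T1.R0,T1.R1)
SC: 4 outcomes — {(0,1,1), (2,0,0), (2,0,1), (2,1,1)}
TSO: 6 outcomes — {(0,0,0), (0,0,1), (0,1,1), (2,0,0), (2,0,1), (2,1,1)}
PSO: 6 outcomes — {(0,0,0), (0,0,1), (0,1,1), (2,0,0), (2,0,1), (2,1,1)}
target (2,0,0) ∈ {SC,TSO,PSO}

SC:yes TSO:yes PSO:yes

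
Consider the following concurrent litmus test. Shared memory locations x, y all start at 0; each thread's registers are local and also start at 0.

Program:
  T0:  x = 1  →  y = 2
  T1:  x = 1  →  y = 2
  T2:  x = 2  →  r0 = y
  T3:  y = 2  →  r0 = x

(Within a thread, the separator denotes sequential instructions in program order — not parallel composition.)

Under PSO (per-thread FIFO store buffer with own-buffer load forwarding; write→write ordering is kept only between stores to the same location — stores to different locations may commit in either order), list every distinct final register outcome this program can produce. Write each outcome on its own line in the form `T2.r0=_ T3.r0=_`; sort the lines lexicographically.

outcome vector order: (T2.r0,T3.r0)
|PSO outcomes| = 6

T2.r0=0 T3.r0=0
T2.r0=0 T3.r0=1
T2.r0=0 T3.r0=2
T2.r0=2 T3.r0=0
T2.r0=2 T3.r0=1
T2.r0=2 T3.r0=2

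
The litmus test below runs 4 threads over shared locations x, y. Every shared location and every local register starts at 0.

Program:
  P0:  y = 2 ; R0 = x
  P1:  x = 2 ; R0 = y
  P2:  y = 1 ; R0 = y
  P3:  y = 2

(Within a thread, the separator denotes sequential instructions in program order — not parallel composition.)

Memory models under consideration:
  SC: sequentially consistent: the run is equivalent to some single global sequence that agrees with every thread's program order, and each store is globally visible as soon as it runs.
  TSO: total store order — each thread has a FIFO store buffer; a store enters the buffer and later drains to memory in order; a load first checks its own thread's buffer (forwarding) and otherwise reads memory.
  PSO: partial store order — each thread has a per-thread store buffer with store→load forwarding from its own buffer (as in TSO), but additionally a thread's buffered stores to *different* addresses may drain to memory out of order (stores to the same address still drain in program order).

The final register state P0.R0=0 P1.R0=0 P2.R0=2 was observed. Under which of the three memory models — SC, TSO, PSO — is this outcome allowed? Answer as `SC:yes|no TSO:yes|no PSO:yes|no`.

outcome vector order: (P0.R0,P1.R0,P2.R0)
SC (10): 0/1/1, 0/1/2, 0/2/1, 0/2/2, 2/0/1, 2/0/2, 2/1/1, 2/1/2, 2/2/1, 2/2/2
TSO (12): 0/0/1, 0/0/2, 0/1/1, 0/1/2, 0/2/1, 0/2/2, 2/0/1, 2/0/2, 2/1/1, 2/1/2, 2/2/1, 2/2/2
PSO (12): 0/0/1, 0/0/2, 0/1/1, 0/1/2, 0/2/1, 0/2/2, 2/0/1, 2/0/2, 2/1/1, 2/1/2, 2/2/1, 2/2/2
target 0/0/2 ∈ {TSO,PSO}

SC:no TSO:yes PSO:yes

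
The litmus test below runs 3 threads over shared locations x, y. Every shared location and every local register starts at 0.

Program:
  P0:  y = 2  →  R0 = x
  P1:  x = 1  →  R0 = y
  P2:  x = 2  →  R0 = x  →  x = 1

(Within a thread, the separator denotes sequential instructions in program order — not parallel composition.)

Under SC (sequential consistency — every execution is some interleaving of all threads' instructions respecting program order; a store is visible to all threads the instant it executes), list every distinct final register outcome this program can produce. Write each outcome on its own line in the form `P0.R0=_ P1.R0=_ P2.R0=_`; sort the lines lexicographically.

P0.R0=0 P1.R0=2 P2.R0=1
P0.R0=0 P1.R0=2 P2.R0=2
P0.R0=1 P1.R0=0 P2.R0=1
P0.R0=1 P1.R0=0 P2.R0=2
P0.R0=1 P1.R0=2 P2.R0=1
P0.R0=1 P1.R0=2 P2.R0=2
P0.R0=2 P1.R0=0 P2.R0=2
P0.R0=2 P1.R0=2 P2.R0=1
P0.R0=2 P1.R0=2 P2.R0=2

outcome vector order: (P0.R0,P1.R0,P2.R0)
|SC outcomes| = 9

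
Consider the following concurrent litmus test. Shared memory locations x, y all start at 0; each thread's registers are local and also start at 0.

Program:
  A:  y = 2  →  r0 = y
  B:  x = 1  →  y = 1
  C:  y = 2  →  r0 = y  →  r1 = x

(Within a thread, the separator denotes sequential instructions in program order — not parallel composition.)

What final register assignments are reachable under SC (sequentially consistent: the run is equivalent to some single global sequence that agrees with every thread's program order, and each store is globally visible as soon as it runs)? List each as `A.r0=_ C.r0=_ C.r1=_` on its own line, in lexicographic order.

outcome vector order: (A.r0,C.r0,C.r1)
|SC outcomes| = 6

A.r0=1 C.r0=1 C.r1=1
A.r0=1 C.r0=2 C.r1=0
A.r0=1 C.r0=2 C.r1=1
A.r0=2 C.r0=1 C.r1=1
A.r0=2 C.r0=2 C.r1=0
A.r0=2 C.r0=2 C.r1=1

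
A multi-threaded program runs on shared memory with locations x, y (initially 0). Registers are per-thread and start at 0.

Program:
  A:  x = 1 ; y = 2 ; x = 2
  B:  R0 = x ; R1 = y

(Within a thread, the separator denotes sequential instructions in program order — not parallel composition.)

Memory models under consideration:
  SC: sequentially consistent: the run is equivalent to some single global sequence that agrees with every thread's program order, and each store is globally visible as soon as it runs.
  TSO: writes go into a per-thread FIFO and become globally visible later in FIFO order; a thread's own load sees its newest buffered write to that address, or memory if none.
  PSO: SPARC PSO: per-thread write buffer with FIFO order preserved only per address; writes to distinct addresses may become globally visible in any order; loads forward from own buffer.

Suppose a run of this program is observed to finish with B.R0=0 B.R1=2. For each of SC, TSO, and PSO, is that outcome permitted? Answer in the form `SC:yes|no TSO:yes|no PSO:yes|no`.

outcome vector order: (B.R0,B.R1)
[SC] allowed = {(0,0), (0,2), (1,0), (1,2), (2,2)}
[TSO] allowed = {(0,0), (0,2), (1,0), (1,2), (2,2)}
[PSO] allowed = {(0,0), (0,2), (1,0), (1,2), (2,0), (2,2)}
target (0,2) ∈ {SC,TSO,PSO}

SC:yes TSO:yes PSO:yes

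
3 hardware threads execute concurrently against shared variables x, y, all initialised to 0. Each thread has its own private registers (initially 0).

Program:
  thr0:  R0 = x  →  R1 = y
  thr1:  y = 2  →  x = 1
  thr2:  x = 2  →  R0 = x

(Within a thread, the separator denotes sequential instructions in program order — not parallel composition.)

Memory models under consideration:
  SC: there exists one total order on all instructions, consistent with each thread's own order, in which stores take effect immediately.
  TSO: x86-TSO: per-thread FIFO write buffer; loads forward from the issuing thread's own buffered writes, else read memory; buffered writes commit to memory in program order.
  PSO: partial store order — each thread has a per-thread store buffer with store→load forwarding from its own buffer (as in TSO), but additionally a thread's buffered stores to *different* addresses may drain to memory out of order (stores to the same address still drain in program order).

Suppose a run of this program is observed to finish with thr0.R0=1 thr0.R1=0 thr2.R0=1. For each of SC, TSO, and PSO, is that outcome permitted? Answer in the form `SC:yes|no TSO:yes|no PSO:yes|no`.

SC:no TSO:no PSO:yes

outcome vector order: (thr0.R0,thr0.R1,thr2.R0)
SC: 10 outcomes — {0/0/1; 0/0/2; 0/2/1; 0/2/2; 1/2/1; 1/2/2; 2/0/1; 2/0/2; 2/2/1; 2/2/2}
TSO: 10 outcomes — {0/0/1; 0/0/2; 0/2/1; 0/2/2; 1/2/1; 1/2/2; 2/0/1; 2/0/2; 2/2/1; 2/2/2}
PSO: 12 outcomes — {0/0/1; 0/0/2; 0/2/1; 0/2/2; 1/0/1; 1/0/2; 1/2/1; 1/2/2; 2/0/1; 2/0/2; 2/2/1; 2/2/2}
target 1/0/1 ∈ {PSO}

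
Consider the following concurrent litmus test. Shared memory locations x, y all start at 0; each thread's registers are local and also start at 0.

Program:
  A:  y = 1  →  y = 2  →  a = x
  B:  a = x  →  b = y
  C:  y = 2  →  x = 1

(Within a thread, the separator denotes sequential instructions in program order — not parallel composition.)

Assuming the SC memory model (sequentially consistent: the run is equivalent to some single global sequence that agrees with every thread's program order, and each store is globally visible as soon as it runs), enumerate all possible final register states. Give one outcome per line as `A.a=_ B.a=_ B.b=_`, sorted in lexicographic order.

outcome vector order: (A.a,B.a,B.b)
|SC outcomes| = 9

A.a=0 B.a=0 B.b=0
A.a=0 B.a=0 B.b=1
A.a=0 B.a=0 B.b=2
A.a=0 B.a=1 B.b=2
A.a=1 B.a=0 B.b=0
A.a=1 B.a=0 B.b=1
A.a=1 B.a=0 B.b=2
A.a=1 B.a=1 B.b=1
A.a=1 B.a=1 B.b=2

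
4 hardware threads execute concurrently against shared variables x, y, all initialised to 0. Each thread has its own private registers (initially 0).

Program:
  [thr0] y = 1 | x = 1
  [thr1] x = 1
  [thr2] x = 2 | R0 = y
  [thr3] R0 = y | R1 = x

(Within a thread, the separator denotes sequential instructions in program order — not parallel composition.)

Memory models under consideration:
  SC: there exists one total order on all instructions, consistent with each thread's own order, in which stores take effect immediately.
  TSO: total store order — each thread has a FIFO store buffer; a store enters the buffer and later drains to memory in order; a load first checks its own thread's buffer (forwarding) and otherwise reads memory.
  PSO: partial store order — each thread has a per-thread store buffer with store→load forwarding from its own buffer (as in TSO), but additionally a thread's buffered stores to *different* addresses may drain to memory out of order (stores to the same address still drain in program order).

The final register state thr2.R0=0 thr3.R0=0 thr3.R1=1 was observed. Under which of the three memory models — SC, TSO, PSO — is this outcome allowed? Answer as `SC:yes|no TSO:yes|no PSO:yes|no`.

outcome vector order: (thr2.R0,thr3.R0,thr3.R1)
SC (11): (0,0,0) (0,0,1) (0,0,2) (0,1,1) (0,1,2) (1,0,0) (1,0,1) (1,0,2) (1,1,0) (1,1,1) (1,1,2)
TSO (12): (0,0,0) (0,0,1) (0,0,2) (0,1,0) (0,1,1) (0,1,2) (1,0,0) (1,0,1) (1,0,2) (1,1,0) (1,1,1) (1,1,2)
PSO (12): (0,0,0) (0,0,1) (0,0,2) (0,1,0) (0,1,1) (0,1,2) (1,0,0) (1,0,1) (1,0,2) (1,1,0) (1,1,1) (1,1,2)
target (0,0,1) ∈ {SC,TSO,PSO}

SC:yes TSO:yes PSO:yes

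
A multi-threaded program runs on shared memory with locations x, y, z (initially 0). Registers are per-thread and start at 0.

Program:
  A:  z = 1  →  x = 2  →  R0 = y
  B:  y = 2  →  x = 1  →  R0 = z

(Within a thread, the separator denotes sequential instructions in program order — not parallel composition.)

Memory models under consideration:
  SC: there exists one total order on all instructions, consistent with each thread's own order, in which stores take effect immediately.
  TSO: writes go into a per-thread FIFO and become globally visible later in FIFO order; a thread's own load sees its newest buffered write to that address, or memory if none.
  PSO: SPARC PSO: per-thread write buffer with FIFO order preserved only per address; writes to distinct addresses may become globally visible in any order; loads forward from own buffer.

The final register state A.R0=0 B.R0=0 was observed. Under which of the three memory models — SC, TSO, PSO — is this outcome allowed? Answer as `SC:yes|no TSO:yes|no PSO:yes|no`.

outcome vector order: (A.R0,B.R0)
SC: 3 outcomes — {0/1; 2/0; 2/1}
TSO: 4 outcomes — {0/0; 0/1; 2/0; 2/1}
PSO: 4 outcomes — {0/0; 0/1; 2/0; 2/1}
target 0/0 ∈ {TSO,PSO}

SC:no TSO:yes PSO:yes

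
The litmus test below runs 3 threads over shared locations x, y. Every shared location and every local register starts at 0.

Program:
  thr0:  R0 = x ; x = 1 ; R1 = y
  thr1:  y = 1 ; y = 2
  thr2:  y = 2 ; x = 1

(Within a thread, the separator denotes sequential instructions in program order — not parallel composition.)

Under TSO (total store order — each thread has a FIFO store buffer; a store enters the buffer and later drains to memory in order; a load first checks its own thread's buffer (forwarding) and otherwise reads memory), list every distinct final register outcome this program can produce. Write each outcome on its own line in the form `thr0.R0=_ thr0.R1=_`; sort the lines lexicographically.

thr0.R0=0 thr0.R1=0
thr0.R0=0 thr0.R1=1
thr0.R0=0 thr0.R1=2
thr0.R0=1 thr0.R1=1
thr0.R0=1 thr0.R1=2

outcome vector order: (thr0.R0,thr0.R1)
|TSO outcomes| = 5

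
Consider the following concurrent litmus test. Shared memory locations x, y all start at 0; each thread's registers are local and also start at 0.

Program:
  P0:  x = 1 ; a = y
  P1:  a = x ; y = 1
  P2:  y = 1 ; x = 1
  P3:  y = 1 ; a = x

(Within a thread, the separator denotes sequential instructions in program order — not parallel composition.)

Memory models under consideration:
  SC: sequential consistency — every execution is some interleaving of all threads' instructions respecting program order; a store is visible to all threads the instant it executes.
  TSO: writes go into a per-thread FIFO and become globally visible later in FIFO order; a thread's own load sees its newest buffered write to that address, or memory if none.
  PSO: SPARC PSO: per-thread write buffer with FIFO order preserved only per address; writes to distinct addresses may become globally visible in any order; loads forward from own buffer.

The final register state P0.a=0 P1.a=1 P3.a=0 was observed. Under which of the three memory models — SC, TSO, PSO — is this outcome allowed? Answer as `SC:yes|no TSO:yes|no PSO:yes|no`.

outcome vector order: (P0.a,P1.a,P3.a)
SC (6): 0/0/1 0/1/1 1/0/0 1/0/1 1/1/0 1/1/1
TSO (8): 0/0/0 0/0/1 0/1/0 0/1/1 1/0/0 1/0/1 1/1/0 1/1/1
PSO (8): 0/0/0 0/0/1 0/1/0 0/1/1 1/0/0 1/0/1 1/1/0 1/1/1
target 0/1/0 ∈ {TSO,PSO}

SC:no TSO:yes PSO:yes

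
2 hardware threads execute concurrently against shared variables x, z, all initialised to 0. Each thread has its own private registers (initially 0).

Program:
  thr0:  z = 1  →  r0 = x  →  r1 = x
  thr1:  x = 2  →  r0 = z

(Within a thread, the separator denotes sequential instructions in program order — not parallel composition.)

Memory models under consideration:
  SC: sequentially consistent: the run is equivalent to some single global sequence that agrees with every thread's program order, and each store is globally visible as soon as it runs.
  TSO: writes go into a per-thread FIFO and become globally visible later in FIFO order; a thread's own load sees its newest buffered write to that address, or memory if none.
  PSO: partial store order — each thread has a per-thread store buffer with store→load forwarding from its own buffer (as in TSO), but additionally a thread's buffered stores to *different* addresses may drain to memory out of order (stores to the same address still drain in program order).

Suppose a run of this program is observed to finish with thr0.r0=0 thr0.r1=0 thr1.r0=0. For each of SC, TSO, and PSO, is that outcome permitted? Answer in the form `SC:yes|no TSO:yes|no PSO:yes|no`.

outcome vector order: (thr0.r0,thr0.r1,thr1.r0)
SC (4): (0,0,1); (0,2,1); (2,2,0); (2,2,1)
TSO (6): (0,0,0); (0,0,1); (0,2,0); (0,2,1); (2,2,0); (2,2,1)
PSO (6): (0,0,0); (0,0,1); (0,2,0); (0,2,1); (2,2,0); (2,2,1)
target (0,0,0) ∈ {TSO,PSO}

SC:no TSO:yes PSO:yes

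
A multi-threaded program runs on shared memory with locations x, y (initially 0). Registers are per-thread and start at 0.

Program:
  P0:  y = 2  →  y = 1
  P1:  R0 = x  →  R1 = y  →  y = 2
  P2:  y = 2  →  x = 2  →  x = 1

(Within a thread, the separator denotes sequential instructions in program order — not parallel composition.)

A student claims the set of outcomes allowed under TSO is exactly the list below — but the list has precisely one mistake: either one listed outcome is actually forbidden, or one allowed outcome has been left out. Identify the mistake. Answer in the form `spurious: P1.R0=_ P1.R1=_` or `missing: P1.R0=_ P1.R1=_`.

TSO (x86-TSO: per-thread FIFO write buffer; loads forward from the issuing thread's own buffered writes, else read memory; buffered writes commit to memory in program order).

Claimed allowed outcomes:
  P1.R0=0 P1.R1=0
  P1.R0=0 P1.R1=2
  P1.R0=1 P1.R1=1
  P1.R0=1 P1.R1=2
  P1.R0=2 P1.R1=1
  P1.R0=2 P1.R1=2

missing: P1.R0=0 P1.R1=1

outcome vector order: (P1.R0,P1.R1)
[TSO] allowed = {00 01 02 11 12 21 22}
TSO∖claimed = {01}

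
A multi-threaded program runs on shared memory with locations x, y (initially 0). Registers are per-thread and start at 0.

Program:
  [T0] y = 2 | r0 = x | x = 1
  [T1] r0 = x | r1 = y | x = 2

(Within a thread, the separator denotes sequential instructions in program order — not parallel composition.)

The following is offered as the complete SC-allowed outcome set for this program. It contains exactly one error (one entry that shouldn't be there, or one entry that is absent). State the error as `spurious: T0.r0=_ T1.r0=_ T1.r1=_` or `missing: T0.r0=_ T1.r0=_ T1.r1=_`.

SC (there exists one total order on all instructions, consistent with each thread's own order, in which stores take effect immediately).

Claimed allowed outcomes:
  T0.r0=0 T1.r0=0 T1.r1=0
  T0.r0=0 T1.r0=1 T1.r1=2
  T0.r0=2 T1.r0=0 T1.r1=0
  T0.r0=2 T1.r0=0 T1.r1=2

outcome vector order: (T0.r0,T1.r0,T1.r1)
SC: 5 outcomes — {(0,0,0) (0,0,2) (0,1,2) (2,0,0) (2,0,2)}
SC∖claimed = {(0,0,2)}

missing: T0.r0=0 T1.r0=0 T1.r1=2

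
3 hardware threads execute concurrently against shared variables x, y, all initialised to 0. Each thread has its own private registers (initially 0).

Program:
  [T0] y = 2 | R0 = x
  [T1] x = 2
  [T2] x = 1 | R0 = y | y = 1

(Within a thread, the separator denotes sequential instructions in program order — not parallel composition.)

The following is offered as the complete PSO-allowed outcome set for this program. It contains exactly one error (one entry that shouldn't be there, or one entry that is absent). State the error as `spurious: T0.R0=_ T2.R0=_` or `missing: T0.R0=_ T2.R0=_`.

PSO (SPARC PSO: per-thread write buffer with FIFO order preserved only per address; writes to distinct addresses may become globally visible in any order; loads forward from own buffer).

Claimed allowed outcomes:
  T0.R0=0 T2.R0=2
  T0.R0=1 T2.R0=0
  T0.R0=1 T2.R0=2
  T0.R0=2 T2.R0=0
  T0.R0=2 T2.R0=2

outcome vector order: (T0.R0,T2.R0)
under PSO → 00; 02; 10; 12; 20; 22
PSO∖claimed = {00}

missing: T0.R0=0 T2.R0=0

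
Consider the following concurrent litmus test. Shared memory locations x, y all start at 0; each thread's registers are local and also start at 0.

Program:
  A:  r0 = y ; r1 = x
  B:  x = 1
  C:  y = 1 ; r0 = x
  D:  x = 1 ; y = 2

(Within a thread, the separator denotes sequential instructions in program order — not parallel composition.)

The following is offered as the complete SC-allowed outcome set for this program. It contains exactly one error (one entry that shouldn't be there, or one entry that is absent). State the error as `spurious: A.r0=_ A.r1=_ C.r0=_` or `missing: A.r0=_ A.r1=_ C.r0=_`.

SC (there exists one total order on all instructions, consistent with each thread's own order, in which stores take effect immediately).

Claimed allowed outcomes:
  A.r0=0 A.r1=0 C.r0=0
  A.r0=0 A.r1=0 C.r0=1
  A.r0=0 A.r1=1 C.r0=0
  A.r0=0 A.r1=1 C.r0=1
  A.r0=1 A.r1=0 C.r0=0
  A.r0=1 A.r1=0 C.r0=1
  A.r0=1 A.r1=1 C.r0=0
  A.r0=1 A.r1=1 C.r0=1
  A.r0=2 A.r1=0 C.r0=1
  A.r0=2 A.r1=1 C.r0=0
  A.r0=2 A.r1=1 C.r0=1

spurious: A.r0=2 A.r1=0 C.r0=1

outcome vector order: (A.r0,A.r1,C.r0)
[SC] allowed = {000; 001; 010; 011; 100; 101; 110; 111; 210; 211}
claimed∖SC = {201}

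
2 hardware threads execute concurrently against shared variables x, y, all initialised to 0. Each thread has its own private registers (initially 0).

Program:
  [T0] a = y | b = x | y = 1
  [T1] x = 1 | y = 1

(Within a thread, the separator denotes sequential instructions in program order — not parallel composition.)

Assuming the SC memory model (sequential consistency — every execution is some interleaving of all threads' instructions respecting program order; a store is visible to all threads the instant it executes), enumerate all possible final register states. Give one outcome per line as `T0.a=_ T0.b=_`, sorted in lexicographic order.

outcome vector order: (T0.a,T0.b)
|SC outcomes| = 3

T0.a=0 T0.b=0
T0.a=0 T0.b=1
T0.a=1 T0.b=1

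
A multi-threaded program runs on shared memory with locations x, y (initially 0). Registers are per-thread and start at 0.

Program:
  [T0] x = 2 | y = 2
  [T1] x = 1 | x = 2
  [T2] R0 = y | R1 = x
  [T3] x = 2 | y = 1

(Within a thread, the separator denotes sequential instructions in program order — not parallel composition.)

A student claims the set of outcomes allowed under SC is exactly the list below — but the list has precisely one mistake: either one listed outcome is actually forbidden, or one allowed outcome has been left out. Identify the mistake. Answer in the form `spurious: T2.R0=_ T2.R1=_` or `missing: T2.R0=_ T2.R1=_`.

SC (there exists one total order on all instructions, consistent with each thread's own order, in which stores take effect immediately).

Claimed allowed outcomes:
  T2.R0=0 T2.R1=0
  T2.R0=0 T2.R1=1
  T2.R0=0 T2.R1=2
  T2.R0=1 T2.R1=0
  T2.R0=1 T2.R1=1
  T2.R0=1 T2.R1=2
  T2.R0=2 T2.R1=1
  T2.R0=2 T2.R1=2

spurious: T2.R0=1 T2.R1=0

outcome vector order: (T2.R0,T2.R1)
SC: 7 outcomes — {00; 01; 02; 11; 12; 21; 22}
claimed∖SC = {10}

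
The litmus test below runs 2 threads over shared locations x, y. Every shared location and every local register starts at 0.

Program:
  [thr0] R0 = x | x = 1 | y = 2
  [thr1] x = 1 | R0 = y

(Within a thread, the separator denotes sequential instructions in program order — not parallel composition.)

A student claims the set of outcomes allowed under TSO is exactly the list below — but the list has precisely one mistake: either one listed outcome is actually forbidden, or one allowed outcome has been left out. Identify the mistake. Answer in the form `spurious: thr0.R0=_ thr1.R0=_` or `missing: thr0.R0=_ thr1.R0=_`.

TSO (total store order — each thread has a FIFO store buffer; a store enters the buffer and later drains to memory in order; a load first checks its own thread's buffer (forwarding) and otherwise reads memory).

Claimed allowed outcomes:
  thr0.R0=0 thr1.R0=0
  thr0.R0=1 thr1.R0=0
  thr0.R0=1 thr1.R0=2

outcome vector order: (thr0.R0,thr1.R0)
TSO (4): <0 0>, <0 2>, <1 0>, <1 2>
TSO∖claimed = {<0 2>}

missing: thr0.R0=0 thr1.R0=2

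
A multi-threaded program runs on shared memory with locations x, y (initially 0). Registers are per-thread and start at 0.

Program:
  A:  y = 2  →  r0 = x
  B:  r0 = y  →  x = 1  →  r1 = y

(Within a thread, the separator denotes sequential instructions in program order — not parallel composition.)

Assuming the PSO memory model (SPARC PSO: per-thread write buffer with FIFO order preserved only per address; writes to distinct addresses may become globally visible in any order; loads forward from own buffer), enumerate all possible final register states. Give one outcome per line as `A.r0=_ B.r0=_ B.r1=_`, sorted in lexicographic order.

outcome vector order: (A.r0,B.r0,B.r1)
|PSO outcomes| = 6

A.r0=0 B.r0=0 B.r1=0
A.r0=0 B.r0=0 B.r1=2
A.r0=0 B.r0=2 B.r1=2
A.r0=1 B.r0=0 B.r1=0
A.r0=1 B.r0=0 B.r1=2
A.r0=1 B.r0=2 B.r1=2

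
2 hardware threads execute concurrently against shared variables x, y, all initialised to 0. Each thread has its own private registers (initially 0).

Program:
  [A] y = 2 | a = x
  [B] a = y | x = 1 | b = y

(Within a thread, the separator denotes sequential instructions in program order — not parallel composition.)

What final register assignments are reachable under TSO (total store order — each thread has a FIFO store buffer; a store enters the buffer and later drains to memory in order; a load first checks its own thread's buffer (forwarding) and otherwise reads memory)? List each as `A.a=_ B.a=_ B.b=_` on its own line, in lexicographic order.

outcome vector order: (A.a,B.a,B.b)
|TSO outcomes| = 6

A.a=0 B.a=0 B.b=0
A.a=0 B.a=0 B.b=2
A.a=0 B.a=2 B.b=2
A.a=1 B.a=0 B.b=0
A.a=1 B.a=0 B.b=2
A.a=1 B.a=2 B.b=2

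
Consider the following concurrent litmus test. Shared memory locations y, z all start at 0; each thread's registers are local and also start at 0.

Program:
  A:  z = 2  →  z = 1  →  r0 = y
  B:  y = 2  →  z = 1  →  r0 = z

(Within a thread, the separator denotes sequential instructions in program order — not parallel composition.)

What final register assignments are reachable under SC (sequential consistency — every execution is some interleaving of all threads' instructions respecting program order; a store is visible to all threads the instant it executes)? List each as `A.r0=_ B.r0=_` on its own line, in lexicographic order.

outcome vector order: (A.r0,B.r0)
|SC outcomes| = 3

A.r0=0 B.r0=1
A.r0=2 B.r0=1
A.r0=2 B.r0=2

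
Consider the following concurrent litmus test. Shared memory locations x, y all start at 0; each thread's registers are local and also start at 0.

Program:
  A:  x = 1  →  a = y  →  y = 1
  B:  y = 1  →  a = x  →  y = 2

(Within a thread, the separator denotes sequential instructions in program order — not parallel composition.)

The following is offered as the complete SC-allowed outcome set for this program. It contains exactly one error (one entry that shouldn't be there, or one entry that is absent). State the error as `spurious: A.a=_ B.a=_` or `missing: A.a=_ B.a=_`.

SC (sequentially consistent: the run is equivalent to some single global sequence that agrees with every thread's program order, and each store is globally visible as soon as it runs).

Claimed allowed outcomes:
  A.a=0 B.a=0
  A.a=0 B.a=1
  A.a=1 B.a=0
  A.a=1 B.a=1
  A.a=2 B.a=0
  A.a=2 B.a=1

outcome vector order: (A.a,B.a)
under SC → (0,1), (1,0), (1,1), (2,0), (2,1)
claimed∖SC = {(0,0)}

spurious: A.a=0 B.a=0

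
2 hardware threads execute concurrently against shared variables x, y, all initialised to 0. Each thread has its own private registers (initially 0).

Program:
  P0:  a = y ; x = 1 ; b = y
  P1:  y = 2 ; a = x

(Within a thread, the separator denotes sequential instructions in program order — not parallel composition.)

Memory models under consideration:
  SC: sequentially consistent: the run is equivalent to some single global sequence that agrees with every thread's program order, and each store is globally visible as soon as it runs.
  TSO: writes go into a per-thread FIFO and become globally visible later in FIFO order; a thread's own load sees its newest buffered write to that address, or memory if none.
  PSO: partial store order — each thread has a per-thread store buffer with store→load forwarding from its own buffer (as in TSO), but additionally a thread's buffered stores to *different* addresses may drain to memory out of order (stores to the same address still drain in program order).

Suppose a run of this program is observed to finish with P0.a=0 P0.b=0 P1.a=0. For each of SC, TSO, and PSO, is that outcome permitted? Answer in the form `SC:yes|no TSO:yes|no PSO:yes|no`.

SC:no TSO:yes PSO:yes

outcome vector order: (P0.a,P0.b,P1.a)
SC (5): <0 0 1> <0 2 0> <0 2 1> <2 2 0> <2 2 1>
TSO (6): <0 0 0> <0 0 1> <0 2 0> <0 2 1> <2 2 0> <2 2 1>
PSO (6): <0 0 0> <0 0 1> <0 2 0> <0 2 1> <2 2 0> <2 2 1>
target <0 0 0> ∈ {TSO,PSO}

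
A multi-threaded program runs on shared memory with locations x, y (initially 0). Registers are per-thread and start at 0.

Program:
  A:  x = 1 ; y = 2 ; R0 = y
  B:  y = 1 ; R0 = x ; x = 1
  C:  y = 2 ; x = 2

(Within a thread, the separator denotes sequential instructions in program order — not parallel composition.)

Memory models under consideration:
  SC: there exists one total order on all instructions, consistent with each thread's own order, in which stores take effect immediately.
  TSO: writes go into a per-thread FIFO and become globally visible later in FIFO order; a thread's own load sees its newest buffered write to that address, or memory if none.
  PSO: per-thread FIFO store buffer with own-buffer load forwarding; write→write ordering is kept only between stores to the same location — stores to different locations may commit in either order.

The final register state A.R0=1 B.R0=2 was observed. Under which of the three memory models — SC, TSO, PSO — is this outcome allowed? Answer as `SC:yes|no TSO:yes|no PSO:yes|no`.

SC:yes TSO:yes PSO:yes

outcome vector order: (A.R0,B.R0)
SC: 5 outcomes — {(1,1) (1,2) (2,0) (2,1) (2,2)}
TSO: 6 outcomes — {(1,0) (1,1) (1,2) (2,0) (2,1) (2,2)}
PSO: 6 outcomes — {(1,0) (1,1) (1,2) (2,0) (2,1) (2,2)}
target (1,2) ∈ {SC,TSO,PSO}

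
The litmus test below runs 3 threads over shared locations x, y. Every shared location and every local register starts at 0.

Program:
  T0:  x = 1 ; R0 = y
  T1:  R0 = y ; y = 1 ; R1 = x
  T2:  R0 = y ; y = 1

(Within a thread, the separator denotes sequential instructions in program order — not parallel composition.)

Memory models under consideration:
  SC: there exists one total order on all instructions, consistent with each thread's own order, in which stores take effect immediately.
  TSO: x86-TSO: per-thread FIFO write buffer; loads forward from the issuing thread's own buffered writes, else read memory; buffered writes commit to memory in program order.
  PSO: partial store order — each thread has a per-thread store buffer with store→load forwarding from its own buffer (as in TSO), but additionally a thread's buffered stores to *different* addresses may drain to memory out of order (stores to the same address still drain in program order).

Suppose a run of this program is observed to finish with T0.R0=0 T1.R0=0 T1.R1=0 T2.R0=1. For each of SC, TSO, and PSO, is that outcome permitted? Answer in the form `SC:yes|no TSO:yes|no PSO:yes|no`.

SC:no TSO:yes PSO:yes

outcome vector order: (T0.R0,T1.R0,T1.R1,T2.R0)
SC: 9 outcomes — {0010; 0011; 0110; 1000; 1001; 1010; 1011; 1100; 1110}
TSO: 12 outcomes — {0000; 0001; 0010; 0011; 0100; 0110; 1000; 1001; 1010; 1011; 1100; 1110}
PSO: 12 outcomes — {0000; 0001; 0010; 0011; 0100; 0110; 1000; 1001; 1010; 1011; 1100; 1110}
target 0001 ∈ {TSO,PSO}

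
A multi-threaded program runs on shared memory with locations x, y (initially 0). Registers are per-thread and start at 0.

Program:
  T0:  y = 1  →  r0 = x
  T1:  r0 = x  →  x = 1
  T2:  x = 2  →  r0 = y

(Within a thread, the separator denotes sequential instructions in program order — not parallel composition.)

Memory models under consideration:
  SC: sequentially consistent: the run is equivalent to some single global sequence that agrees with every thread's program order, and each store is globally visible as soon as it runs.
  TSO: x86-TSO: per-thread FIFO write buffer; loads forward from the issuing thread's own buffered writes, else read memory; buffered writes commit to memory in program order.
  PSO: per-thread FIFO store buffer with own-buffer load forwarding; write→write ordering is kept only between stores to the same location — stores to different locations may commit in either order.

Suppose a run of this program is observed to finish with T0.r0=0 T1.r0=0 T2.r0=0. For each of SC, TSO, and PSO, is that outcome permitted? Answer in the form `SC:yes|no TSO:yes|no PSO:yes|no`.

outcome vector order: (T0.r0,T1.r0,T2.r0)
[SC] allowed = {<0 0 1>; <0 2 1>; <1 0 0>; <1 0 1>; <1 2 0>; <1 2 1>; <2 0 0>; <2 0 1>; <2 2 0>; <2 2 1>}
[TSO] allowed = {<0 0 0>; <0 0 1>; <0 2 0>; <0 2 1>; <1 0 0>; <1 0 1>; <1 2 0>; <1 2 1>; <2 0 0>; <2 0 1>; <2 2 0>; <2 2 1>}
[PSO] allowed = {<0 0 0>; <0 0 1>; <0 2 0>; <0 2 1>; <1 0 0>; <1 0 1>; <1 2 0>; <1 2 1>; <2 0 0>; <2 0 1>; <2 2 0>; <2 2 1>}
target <0 0 0> ∈ {TSO,PSO}

SC:no TSO:yes PSO:yes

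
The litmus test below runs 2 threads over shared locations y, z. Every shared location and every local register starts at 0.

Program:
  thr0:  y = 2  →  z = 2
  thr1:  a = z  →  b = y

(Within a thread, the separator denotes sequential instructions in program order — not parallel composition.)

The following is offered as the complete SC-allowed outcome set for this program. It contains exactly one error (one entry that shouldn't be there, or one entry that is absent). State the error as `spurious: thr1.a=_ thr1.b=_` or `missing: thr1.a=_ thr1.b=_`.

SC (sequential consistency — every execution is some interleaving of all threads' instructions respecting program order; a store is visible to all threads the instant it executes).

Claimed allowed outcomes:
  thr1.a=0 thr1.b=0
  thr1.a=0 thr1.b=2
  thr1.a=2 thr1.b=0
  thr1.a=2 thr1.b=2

spurious: thr1.a=2 thr1.b=0

outcome vector order: (thr1.a,thr1.b)
SC (3): 00 02 22
claimed∖SC = {20}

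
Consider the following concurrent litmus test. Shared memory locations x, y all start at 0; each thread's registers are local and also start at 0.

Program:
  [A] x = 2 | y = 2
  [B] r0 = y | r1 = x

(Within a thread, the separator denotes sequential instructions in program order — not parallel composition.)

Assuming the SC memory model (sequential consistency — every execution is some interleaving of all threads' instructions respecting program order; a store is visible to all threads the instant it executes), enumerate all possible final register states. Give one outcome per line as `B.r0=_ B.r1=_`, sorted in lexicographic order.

outcome vector order: (B.r0,B.r1)
|SC outcomes| = 3

B.r0=0 B.r1=0
B.r0=0 B.r1=2
B.r0=2 B.r1=2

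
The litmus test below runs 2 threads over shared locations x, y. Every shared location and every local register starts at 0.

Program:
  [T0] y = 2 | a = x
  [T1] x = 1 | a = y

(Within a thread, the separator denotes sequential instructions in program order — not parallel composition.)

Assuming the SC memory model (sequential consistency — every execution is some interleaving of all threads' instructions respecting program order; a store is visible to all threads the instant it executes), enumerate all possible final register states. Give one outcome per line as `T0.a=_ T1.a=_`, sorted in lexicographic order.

outcome vector order: (T0.a,T1.a)
|SC outcomes| = 3

T0.a=0 T1.a=2
T0.a=1 T1.a=0
T0.a=1 T1.a=2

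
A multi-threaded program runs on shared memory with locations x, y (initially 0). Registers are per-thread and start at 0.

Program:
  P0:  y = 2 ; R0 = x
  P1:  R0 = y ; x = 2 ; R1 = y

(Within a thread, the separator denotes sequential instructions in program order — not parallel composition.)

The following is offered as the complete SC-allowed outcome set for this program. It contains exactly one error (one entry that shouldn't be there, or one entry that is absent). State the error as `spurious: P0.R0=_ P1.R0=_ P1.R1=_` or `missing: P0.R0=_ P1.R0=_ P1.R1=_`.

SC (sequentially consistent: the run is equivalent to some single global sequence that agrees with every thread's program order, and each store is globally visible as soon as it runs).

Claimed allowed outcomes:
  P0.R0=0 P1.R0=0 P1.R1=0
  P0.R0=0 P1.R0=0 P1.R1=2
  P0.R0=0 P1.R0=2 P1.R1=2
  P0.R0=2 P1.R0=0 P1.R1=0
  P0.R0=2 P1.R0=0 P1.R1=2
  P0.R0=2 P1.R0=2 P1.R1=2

spurious: P0.R0=0 P1.R0=0 P1.R1=0

outcome vector order: (P0.R0,P1.R0,P1.R1)
[SC] allowed = {(0,0,2); (0,2,2); (2,0,0); (2,0,2); (2,2,2)}
claimed∖SC = {(0,0,0)}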